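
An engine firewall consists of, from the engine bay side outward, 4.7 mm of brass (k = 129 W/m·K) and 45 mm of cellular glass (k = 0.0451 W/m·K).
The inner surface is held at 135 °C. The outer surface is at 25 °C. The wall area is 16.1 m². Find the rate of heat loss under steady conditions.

Q ≈ 1770 W

Thermal resistances in series:
R_brass = L/(kA) = 0.0047/(129×16.1) = 2.263×10^-6 K/W
R_cellular glass = L/(kA) = 0.045/(0.0451×16.1) = 0.06197 K/W
R_total = 0.06198 K/W
Q = ΔT / R_total = 110 / 0.06198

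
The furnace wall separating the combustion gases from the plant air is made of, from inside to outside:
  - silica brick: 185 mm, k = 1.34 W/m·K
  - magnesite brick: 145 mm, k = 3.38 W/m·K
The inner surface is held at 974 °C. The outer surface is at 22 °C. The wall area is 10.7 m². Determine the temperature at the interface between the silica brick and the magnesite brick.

Series thermal resistances:
R_silica brick = L/(kA) = 0.185/(1.34×10.7) = 0.0129 K/W
R_magnesite brick = L/(kA) = 0.145/(3.38×10.7) = 0.004009 K/W
R_total = 0.01691 K/W;  Q = ΔT/R_total = 952/0.01691 = 56290 W
T_interface = T_inner − Q·ΣR(inner→interface) = 974 − 56300×0.0129

T ≈ 248 °C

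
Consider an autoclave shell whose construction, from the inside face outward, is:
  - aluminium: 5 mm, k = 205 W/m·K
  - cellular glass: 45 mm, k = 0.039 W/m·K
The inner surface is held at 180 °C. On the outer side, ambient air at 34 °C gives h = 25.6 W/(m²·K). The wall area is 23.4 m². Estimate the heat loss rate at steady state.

Treating each layer as a thermal resistance in series:
R_aluminium = L/(kA) = 0.005/(205×23.4) = 1.042×10^-6 K/W
R_cellular glass = L/(kA) = 0.045/(0.039×23.4) = 0.04931 K/W
R_outer film = 1/(h_o·A) = 1/(25.6×23.4) = 0.001669 K/W
R_total = 0.05098 K/W
Q = ΔT / R_total = 146 / 0.05098

Q ≈ 2860 W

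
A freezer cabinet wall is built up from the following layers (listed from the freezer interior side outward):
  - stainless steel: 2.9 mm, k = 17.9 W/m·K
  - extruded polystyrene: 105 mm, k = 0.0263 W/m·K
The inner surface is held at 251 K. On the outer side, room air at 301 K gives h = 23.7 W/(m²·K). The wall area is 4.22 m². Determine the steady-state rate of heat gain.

Using the resistance-network approach (series):
R_stainless steel = L/(kA) = 0.0029/(17.9×4.22) = 3.839×10^-5 K/W
R_extruded polystyrene = L/(kA) = 0.105/(0.0263×4.22) = 0.9461 K/W
R_outer film = 1/(h_o·A) = 1/(23.7×4.22) = 0.009999 K/W
R_total = 0.9561 K/W
Q = ΔT / R_total = 50 / 0.9561

Q ≈ 52.3 W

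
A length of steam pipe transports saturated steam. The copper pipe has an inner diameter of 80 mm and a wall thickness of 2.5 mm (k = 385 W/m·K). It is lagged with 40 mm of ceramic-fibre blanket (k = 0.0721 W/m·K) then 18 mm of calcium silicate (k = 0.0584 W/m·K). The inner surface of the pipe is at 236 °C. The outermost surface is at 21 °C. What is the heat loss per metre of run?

q′ ≈ 107 W/m

Treating each annulus and film as a series resistance:
R_copper pipe wall = ln(42.5/40)/(2π×385×1) = 2.506×10^-5 K/W
R_ceramic-fibre blanket = ln(82.5/42.5)/(2π×0.0721×1) = 1.464 K/W
R_calcium silicate = ln(100.5/82.5)/(2π×0.0584×1) = 0.5379 K/W
R_total = 2.002 K/W
Q = ΔT/R_total = 215/2.002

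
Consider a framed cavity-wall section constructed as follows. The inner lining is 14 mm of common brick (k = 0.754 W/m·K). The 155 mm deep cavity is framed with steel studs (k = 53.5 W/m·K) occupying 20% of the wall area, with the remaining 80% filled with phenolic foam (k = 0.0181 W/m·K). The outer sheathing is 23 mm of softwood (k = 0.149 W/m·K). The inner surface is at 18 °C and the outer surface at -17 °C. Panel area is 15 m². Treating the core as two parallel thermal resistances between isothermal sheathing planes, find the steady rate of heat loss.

Q ≈ 2800 W

Sheathing layers in series; stud and cavity paths in parallel between them.
R_inner = 0.014/(0.754×15) = 0.001238 K/W
R_stud  = 0.155/(53.5×0.2×15) = 9.657×10^-4 K/W
R_cav   = 0.155/(0.0181×0.8×15) = 0.7136 K/W
1/R_core = 1/R_stud + 1/R_cav → R_core = 9.644×10^-4 K/W
R_outer = 0.023/(0.149×15) = 0.01029 K/W
R_total = 0.01249 K/W
Q = ΔT/R_total = 35/0.01249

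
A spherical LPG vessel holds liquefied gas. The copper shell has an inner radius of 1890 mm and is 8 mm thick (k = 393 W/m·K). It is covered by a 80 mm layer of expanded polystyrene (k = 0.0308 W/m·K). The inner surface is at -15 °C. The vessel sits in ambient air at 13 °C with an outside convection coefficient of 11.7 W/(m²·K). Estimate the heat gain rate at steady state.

Radial (spherical) resistances in series:
R_copper shell = (1/1.89 − 1/1.898)/(4π×393) = 4.516×10^-7 K/W
R_expanded polystyrene = (1/1.898 − 1/1.978)/(4π×0.0308) = 0.05506 K/W
R_outer film = 1/(h·4πr_o²) = 1/(11.7×4π×1.978²) = 0.001738 K/W
R_total = 0.0568 K/W
Q = ΔT/R_total = 28/0.0568

Q ≈ 493 W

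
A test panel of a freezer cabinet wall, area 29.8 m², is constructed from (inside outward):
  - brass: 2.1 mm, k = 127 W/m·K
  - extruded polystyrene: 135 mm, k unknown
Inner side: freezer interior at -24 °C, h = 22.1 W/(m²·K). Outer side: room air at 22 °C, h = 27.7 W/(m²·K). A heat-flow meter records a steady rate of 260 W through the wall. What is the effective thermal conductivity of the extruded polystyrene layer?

Treating each layer as a thermal resistance in series:
R_inner film = 1/(h_i·A) = 1/(22.1×29.8) = 0.001518 K/W
R_brass = L/(kA) = 0.0021/(127×29.8) = 5.549×10^-7 K/W
R_outer film = 1/(h_o·A) = 1/(27.7×29.8) = 0.001211 K/W
Sum of known resistances R_other = 0.00273 K/W
Total R = ΔT/Q = 46/260 = 0.1769 K/W
R_extruded polystyrene = R_total − R_other = 0.1742 K/W
k = L/(R·A) = 0.135/(0.1742×29.8)

k ≈ 0.026 W/(m·K)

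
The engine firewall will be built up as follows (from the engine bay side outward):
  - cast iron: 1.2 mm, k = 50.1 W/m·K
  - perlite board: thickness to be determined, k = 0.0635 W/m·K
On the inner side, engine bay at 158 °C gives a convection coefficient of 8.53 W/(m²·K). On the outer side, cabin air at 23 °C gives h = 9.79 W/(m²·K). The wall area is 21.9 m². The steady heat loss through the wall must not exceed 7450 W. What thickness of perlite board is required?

L ≈ 11.3 mm

Series thermal resistances:
R_inner film = 1/(h_i·A) = 1/(8.53×21.9) = 0.005353 K/W
R_cast iron = L/(kA) = 0.0012/(50.1×21.9) = 1.094×10^-6 K/W
R_outer film = 1/(h_o·A) = 1/(9.79×21.9) = 0.004664 K/W
Sum of the known resistances R_other = 0.01002 K/W
Required total resistance R_tot = ΔT/Q_allow = 135/7450 = 0.01812 K/W
R_perlite board = R_tot − R_other = 0.008102 K/W
L = R·k·A = 0.008102×0.0635×21.9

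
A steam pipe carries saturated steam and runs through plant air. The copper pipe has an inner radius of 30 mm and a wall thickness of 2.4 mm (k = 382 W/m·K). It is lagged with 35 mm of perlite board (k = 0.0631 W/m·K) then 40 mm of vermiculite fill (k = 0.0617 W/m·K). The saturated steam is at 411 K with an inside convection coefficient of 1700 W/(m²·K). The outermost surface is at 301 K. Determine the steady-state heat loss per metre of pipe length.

Treating each annulus and film as a series resistance:
R_inner film = 1/(h_i·2πr₁L) = 1/(1700×2π×0.03×1) = 0.003121 K/W
R_copper pipe wall = ln(32.4/30)/(2π×382×1) = 3.206×10^-5 K/W
R_perlite board = ln(67.4/32.4)/(2π×0.0631×1) = 1.848 K/W
R_vermiculite fill = ln(107.4/67.4)/(2π×0.0617×1) = 1.202 K/W
R_total = 3.053 K/W
Q = ΔT/R_total = 110/3.053

q′ ≈ 36 W/m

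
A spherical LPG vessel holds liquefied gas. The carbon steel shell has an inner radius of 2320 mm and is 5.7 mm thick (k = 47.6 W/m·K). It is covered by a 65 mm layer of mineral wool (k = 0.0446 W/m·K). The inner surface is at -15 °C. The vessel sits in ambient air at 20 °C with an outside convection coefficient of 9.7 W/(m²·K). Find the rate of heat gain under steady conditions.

Q ≈ 1570 W

Each spherical layer contributes R = (1/r_i − 1/r_o)/(4πk):
R_carbon steel shell = (1/2.32 − 1/2.3257)/(4π×47.6) = 1.766×10^-6 K/W
R_mineral wool = (1/2.3257 − 1/2.3907)/(4π×0.0446) = 0.02086 K/W
R_outer film = 1/(h·4πr_o²) = 1/(9.7×4π×2.3907²) = 0.001435 K/W
R_total = 0.0223 K/W
Q = ΔT/R_total = 35/0.0223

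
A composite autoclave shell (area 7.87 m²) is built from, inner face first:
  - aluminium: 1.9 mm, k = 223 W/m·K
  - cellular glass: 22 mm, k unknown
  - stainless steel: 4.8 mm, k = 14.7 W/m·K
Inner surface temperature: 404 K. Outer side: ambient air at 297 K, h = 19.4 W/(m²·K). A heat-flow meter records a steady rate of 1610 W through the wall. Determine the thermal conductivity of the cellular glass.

Using the resistance-network approach (series):
R_aluminium = L/(kA) = 0.0019/(223×7.87) = 1.083×10^-6 K/W
R_stainless steel = L/(kA) = 0.0048/(14.7×7.87) = 4.149×10^-5 K/W
R_outer film = 1/(h_o·A) = 1/(19.4×7.87) = 0.00655 K/W
Sum of known resistances R_other = 0.006592 K/W
Total R = ΔT/Q = 107/1610 = 0.06646 K/W
R_cellular glass = R_total − R_other = 0.05987 K/W
k = L/(R·A) = 0.022/(0.05987×7.87)

k ≈ 0.0467 W/(m·K)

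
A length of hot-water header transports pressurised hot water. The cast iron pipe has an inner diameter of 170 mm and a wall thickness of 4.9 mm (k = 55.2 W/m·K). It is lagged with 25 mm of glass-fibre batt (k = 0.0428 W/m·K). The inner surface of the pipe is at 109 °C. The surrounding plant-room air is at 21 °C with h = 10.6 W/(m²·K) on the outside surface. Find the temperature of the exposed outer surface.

T ≈ 32 °C

Radial resistances (cylindrical: R_cond = ln(r_o/r_i)/(2πkL), R_conv = 1/(h·2πrL)):
R_cast iron pipe wall = ln(89.9/85)/(2π×55.2×1) = 1.616×10^-4 K/W
R_glass-fibre batt = ln(114.9/89.9)/(2π×0.0428×1) = 0.9124 K/W
R_outer film = 1/(h_o·2πr_oL) = 1/(10.6×2π×0.1149×1) = 0.1307 K/W
R_total = 1.043 K/W
Q = ΔT/R_total = 88/1.043
Q = 84.4 W/m
T_interface = T_inner − Q·ΣR(inner→interface) = 109 − 84.4×0.9126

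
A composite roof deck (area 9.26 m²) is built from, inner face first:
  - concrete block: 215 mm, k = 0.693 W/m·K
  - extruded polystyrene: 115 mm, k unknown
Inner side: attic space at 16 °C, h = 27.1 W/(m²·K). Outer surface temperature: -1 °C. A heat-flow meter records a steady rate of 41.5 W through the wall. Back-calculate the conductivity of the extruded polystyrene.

Model the wall as resistances in series:
R_inner film = 1/(h_i·A) = 1/(27.1×9.26) = 0.003985 K/W
R_concrete block = L/(kA) = 0.215/(0.693×9.26) = 0.0335 K/W
Sum of known resistances R_other = 0.03749 K/W
Total R = ΔT/Q = 17/41.5 = 0.4096 K/W
R_extruded polystyrene = R_total − R_other = 0.3721 K/W
k = L/(R·A) = 0.115/(0.3721×9.26)

k ≈ 0.0334 W/(m·K)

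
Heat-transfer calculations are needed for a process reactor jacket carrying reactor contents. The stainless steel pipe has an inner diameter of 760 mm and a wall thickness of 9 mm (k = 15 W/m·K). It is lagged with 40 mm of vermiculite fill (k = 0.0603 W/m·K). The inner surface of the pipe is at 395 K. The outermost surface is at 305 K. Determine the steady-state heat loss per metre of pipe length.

For a radial system each layer contributes R = ln(r_out/r_in)/(2πkL); films add R = 1/(hA).
R_stainless steel pipe wall = ln(389/380)/(2π×15×1) = 2.484×10^-4 K/W
R_vermiculite fill = ln(429/389)/(2π×0.0603×1) = 0.2583 K/W
R_total = 0.2586 K/W
Q = ΔT/R_total = 90/0.2586

q′ ≈ 348 W/m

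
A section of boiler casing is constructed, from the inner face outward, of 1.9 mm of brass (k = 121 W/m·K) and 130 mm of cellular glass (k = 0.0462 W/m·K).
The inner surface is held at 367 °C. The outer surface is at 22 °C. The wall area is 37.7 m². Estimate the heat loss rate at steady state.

Treating each layer as a thermal resistance in series:
R_brass = L/(kA) = 0.0019/(121×37.7) = 4.165×10^-7 K/W
R_cellular glass = L/(kA) = 0.13/(0.0462×37.7) = 0.07464 K/W
R_total = 0.07464 K/W
Q = ΔT / R_total = 345 / 0.07464

Q ≈ 4620 W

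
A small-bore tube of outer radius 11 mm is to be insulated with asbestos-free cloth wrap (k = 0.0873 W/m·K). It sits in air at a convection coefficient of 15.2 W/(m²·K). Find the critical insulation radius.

r_cr ≈ 5.74 mm

For a cylinder r_cr = k/h = 0.0873/15.2
r_cr = 5.74 mm; since the bare radius (11 mm) is above r_cr, any added insulation will reduce heat loss.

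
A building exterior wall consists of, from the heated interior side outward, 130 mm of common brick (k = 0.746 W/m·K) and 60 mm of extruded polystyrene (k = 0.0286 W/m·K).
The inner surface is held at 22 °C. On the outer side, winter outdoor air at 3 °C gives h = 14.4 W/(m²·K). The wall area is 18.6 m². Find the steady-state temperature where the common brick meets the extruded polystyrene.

T ≈ 20.6 °C

Series thermal resistances:
R_common brick = L/(kA) = 0.13/(0.746×18.6) = 0.009369 K/W
R_extruded polystyrene = L/(kA) = 0.06/(0.0286×18.6) = 0.1128 K/W
R_outer film = 1/(h_o·A) = 1/(14.4×18.6) = 0.003734 K/W
R_total = 0.1259 K/W;  Q = ΔT/R_total = 19/0.1259 = 150.9 W
T_interface = T_inner − Q·ΣR(inner→interface) = 22 − 151×0.009369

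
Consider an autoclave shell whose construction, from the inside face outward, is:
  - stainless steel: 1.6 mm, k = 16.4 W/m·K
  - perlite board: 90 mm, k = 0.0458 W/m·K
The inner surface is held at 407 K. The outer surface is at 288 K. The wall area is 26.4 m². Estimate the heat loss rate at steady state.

Series thermal resistances:
R_stainless steel = L/(kA) = 0.0016/(16.4×26.4) = 3.695×10^-6 K/W
R_perlite board = L/(kA) = 0.09/(0.0458×26.4) = 0.07443 K/W
R_total = 0.07444 K/W
Q = ΔT / R_total = 119 / 0.07444

Q ≈ 1600 W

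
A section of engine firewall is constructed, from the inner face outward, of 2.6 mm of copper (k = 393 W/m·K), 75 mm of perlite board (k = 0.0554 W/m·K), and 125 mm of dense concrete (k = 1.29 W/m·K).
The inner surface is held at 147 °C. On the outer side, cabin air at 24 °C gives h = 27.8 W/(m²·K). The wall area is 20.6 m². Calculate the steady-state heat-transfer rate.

Using the resistance-network approach (series):
R_copper = L/(kA) = 0.0026/(393×20.6) = 3.212×10^-7 K/W
R_perlite board = L/(kA) = 0.075/(0.0554×20.6) = 0.06572 K/W
R_dense concrete = L/(kA) = 0.125/(1.29×20.6) = 0.004704 K/W
R_outer film = 1/(h_o·A) = 1/(27.8×20.6) = 0.001746 K/W
R_total = 0.07217 K/W
Q = ΔT / R_total = 123 / 0.07217

Q ≈ 1700 W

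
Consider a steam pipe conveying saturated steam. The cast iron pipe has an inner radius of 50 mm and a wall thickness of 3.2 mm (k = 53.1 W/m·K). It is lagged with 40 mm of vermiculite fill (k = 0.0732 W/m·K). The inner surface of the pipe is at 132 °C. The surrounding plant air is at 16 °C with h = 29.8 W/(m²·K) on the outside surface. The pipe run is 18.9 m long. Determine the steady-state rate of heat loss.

Cylindrical conduction, so R = ln(r₂/r₁)/(2πkL) per layer, in series:
R_cast iron pipe wall = ln(53.2/50)/(2π×53.1×18.9) = 9.838×10^-6 K/W
R_vermiculite fill = ln(93.2/53.2)/(2π×0.0732×18.9) = 0.0645 K/W
R_outer film = 1/(h_o·2πr_oL) = 1/(29.8×2π×0.0932×18.9) = 0.003032 K/W
R_total = 0.06754 K/W
Q = ΔT/R_total = 116/0.06754

Q ≈ 1720 W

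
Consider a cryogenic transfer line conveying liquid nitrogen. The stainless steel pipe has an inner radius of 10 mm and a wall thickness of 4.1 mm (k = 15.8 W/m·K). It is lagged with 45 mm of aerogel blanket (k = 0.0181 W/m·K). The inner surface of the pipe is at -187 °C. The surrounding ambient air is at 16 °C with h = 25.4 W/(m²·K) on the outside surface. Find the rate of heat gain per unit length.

Treating each annulus and film as a series resistance:
R_stainless steel pipe wall = ln(14.1/10)/(2π×15.8×1) = 0.003461 K/W
R_aerogel blanket = ln(59.1/14.1)/(2π×0.0181×1) = 12.6 K/W
R_outer film = 1/(h_o·2πr_oL) = 1/(25.4×2π×0.0591×1) = 0.106 K/W
R_total = 12.71 K/W
Q = ΔT/R_total = 203/12.71

q′ ≈ 16 W/m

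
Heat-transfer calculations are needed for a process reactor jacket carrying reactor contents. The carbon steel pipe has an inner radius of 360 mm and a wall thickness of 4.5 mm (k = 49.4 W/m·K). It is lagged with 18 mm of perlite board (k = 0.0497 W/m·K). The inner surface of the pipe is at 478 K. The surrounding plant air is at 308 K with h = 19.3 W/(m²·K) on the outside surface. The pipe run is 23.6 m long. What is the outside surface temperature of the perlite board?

Cylindrical conduction, so R = ln(r₂/r₁)/(2πkL) per layer, in series:
R_carbon steel pipe wall = ln(364.5/360)/(2π×49.4×23.6) = 1.696×10^-6 K/W
R_perlite board = ln(382.5/364.5)/(2π×0.0497×23.6) = 0.006541 K/W
R_outer film = 1/(h_o·2πr_oL) = 1/(19.3×2π×0.3825×23.6) = 9.135×10^-4 K/W
R_total = 0.007456 K/W
Q = ΔT/R_total = 170/0.007456
Q = 22800 W
T_interface = T_inner − Q·ΣR(inner→interface) = 478 − 22800×0.006542

T ≈ 329 K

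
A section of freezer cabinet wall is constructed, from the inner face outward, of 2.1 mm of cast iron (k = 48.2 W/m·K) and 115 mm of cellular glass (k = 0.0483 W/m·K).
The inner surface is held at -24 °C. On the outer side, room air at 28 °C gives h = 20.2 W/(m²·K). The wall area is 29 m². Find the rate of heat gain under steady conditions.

Q ≈ 620 W

Treating each layer as a thermal resistance in series:
R_cast iron = L/(kA) = 0.0021/(48.2×29) = 1.502×10^-6 K/W
R_cellular glass = L/(kA) = 0.115/(0.0483×29) = 0.0821 K/W
R_outer film = 1/(h_o·A) = 1/(20.2×29) = 0.001707 K/W
R_total = 0.08381 K/W
Q = ΔT / R_total = 52 / 0.08381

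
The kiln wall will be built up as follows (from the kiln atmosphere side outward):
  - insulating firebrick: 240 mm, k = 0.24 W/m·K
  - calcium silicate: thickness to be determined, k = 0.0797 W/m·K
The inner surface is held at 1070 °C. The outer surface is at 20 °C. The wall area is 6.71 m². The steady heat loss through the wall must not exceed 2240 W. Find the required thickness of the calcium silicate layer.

Thermal resistances in series:
R_insulating firebrick = L/(kA) = 0.24/(0.24×6.71) = 0.149 K/W
Sum of the known resistances R_other = 0.149 K/W
Required total resistance R_tot = ΔT/Q_allow = 1050/2240 = 0.4688 K/W
R_calcium silicate = R_tot − R_other = 0.3197 K/W
L = R·k·A = 0.3197×0.0797×6.71

L ≈ 171 mm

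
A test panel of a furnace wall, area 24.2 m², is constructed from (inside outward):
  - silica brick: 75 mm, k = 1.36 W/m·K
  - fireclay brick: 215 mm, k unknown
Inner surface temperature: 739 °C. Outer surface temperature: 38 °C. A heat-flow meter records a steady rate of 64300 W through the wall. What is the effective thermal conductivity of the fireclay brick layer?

Series thermal resistances:
R_silica brick = L/(kA) = 0.075/(1.36×24.2) = 0.002279 K/W
Sum of known resistances R_other = 0.002279 K/W
Total R = ΔT/Q = 701/64300 = 0.0109 K/W
R_fireclay brick = R_total − R_other = 0.008623 K/W
k = L/(R·A) = 0.215/(0.008623×24.2)

k ≈ 1.03 W/(m·K)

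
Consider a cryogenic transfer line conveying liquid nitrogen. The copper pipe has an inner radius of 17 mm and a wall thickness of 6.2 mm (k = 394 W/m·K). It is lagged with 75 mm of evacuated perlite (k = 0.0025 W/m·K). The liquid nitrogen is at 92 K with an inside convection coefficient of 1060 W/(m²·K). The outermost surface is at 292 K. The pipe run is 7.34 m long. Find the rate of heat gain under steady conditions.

Radial resistances (cylindrical: R_cond = ln(r_o/r_i)/(2πkL), R_conv = 1/(h·2πrL)):
R_inner film = 1/(h_i·2πr₁L) = 1/(1060×2π×0.017×7.34) = 0.001203 K/W
R_copper pipe wall = ln(23.2/17)/(2π×394×7.34) = 1.711×10^-5 K/W
R_evacuated perlite = ln(98.2/23.2)/(2π×0.0025×7.34) = 12.51 K/W
R_total = 12.52 K/W
Q = ΔT/R_total = 200/12.52

Q ≈ 16 W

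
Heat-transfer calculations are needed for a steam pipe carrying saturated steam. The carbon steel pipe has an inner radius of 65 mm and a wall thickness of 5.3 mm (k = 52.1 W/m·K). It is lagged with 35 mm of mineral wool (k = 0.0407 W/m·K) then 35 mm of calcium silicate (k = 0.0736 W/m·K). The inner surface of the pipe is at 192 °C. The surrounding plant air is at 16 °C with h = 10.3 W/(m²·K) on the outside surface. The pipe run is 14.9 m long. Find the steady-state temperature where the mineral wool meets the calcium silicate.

T ≈ 71.6 °C

Radial resistances (cylindrical: R_cond = ln(r_o/r_i)/(2πkL), R_conv = 1/(h·2πrL)):
R_carbon steel pipe wall = ln(70.3/65)/(2π×52.1×14.9) = 1.607×10^-5 K/W
R_mineral wool = ln(105.3/70.3)/(2π×0.0407×14.9) = 0.106 K/W
R_calcium silicate = ln(140.3/105.3)/(2π×0.0736×14.9) = 0.04165 K/W
R_outer film = 1/(h_o·2πr_oL) = 1/(10.3×2π×0.1403×14.9) = 0.007392 K/W
R_total = 0.1551 K/W
Q = ΔT/R_total = 176/0.1551
Q = 1130 W
T_interface = T_inner − Q·ΣR(inner→interface) = 192 − 1130×0.1061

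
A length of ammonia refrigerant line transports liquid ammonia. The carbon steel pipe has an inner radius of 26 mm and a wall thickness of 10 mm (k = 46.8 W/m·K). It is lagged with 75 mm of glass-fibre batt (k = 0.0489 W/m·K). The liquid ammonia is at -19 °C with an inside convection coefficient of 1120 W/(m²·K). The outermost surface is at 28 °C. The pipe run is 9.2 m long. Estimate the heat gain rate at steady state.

Per-layer cylindrical resistances, series-summed:
R_inner film = 1/(h_i·2πr₁L) = 1/(1120×2π×0.026×9.2) = 5.941×10^-4 K/W
R_carbon steel pipe wall = ln(36/26)/(2π×46.8×9.2) = 1.203×10^-4 K/W
R_glass-fibre batt = ln(111/36)/(2π×0.0489×9.2) = 0.3984 K/W
R_total = 0.3991 K/W
Q = ΔT/R_total = 47/0.3991

Q ≈ 118 W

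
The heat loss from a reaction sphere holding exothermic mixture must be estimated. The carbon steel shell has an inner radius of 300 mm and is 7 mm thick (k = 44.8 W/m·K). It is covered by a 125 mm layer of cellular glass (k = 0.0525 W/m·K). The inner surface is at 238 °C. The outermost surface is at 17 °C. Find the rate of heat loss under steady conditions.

Q ≈ 155 W

For a spherical shell R = (1/r₁ − 1/r₂)/(4πk); film R = 1/(h·4πr²). In series:
R_carbon steel shell = (1/0.3 − 1/0.307)/(4π×44.8) = 1.35×10^-4 K/W
R_cellular glass = (1/0.307 − 1/0.432)/(4π×0.0525) = 1.429 K/W
R_total = 1.429 K/W
Q = ΔT/R_total = 221/1.429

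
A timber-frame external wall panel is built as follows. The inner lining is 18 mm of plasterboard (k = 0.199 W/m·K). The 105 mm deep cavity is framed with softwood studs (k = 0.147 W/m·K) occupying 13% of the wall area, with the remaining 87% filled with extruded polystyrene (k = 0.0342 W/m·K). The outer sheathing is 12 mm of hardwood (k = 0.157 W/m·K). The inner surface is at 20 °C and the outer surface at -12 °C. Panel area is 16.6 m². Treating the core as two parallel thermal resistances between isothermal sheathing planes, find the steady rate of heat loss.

Sheathing layers in series; stud and cavity paths in parallel between them.
R_inner = 0.018/(0.199×16.6) = 0.005449 K/W
R_stud  = 0.105/(0.147×0.13×16.6) = 0.331 K/W
R_cav   = 0.105/(0.0342×0.87×16.6) = 0.2126 K/W
1/R_core = 1/R_stud + 1/R_cav → R_core = 0.1294 K/W
R_outer = 0.012/(0.157×16.6) = 0.004604 K/W
R_total = 0.1395 K/W
Q = ΔT/R_total = 32/0.1395

Q ≈ 229 W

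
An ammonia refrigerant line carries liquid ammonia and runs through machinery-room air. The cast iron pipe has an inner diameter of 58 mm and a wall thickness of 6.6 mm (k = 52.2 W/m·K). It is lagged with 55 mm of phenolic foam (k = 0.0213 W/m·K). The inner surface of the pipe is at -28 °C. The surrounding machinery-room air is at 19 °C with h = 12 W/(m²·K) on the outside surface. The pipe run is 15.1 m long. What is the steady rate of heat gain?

Q ≈ 99.6 W

Treating each annulus and film as a series resistance:
R_cast iron pipe wall = ln(35.6/29)/(2π×52.2×15.1) = 4.14×10^-5 K/W
R_phenolic foam = ln(90.6/35.6)/(2π×0.0213×15.1) = 0.4622 K/W
R_outer film = 1/(h_o·2πr_oL) = 1/(12×2π×0.0906×15.1) = 0.009695 K/W
R_total = 0.472 K/W
Q = ΔT/R_total = 47/0.472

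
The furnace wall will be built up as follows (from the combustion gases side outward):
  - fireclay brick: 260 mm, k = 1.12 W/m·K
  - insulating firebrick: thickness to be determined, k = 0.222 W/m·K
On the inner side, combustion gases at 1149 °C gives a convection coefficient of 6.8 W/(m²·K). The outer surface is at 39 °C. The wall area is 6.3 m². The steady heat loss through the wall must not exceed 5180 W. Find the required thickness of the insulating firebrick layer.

Using the resistance-network approach (series):
R_inner film = 1/(h_i·A) = 1/(6.8×6.3) = 0.02334 K/W
R_fireclay brick = L/(kA) = 0.26/(1.12×6.3) = 0.03685 K/W
Sum of the known resistances R_other = 0.06019 K/W
Required total resistance R_tot = ΔT/Q_allow = 1110/5180 = 0.2143 K/W
R_insulating firebrick = R_tot − R_other = 0.1541 K/W
L = R·k·A = 0.1541×0.222×6.3

L ≈ 216 mm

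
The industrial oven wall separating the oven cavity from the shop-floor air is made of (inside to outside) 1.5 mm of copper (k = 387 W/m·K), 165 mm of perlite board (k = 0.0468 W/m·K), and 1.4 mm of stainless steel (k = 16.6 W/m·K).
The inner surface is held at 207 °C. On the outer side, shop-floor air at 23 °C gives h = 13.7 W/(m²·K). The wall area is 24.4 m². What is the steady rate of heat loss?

Q ≈ 1250 W

Series thermal resistances:
R_copper = L/(kA) = 0.0015/(387×24.4) = 1.589×10^-7 K/W
R_perlite board = L/(kA) = 0.165/(0.0468×24.4) = 0.1445 K/W
R_stainless steel = L/(kA) = 0.0014/(16.6×24.4) = 3.456×10^-6 K/W
R_outer film = 1/(h_o·A) = 1/(13.7×24.4) = 0.002992 K/W
R_total = 0.1475 K/W
Q = ΔT / R_total = 184 / 0.1475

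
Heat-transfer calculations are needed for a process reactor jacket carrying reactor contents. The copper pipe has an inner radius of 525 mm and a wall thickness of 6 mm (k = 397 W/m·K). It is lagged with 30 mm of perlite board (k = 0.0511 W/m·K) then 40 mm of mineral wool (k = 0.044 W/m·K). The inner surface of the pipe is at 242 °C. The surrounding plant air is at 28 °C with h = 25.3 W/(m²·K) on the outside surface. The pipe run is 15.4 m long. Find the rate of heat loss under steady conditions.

Per-layer cylindrical resistances, series-summed:
R_copper pipe wall = ln(531/525)/(2π×397×15.4) = 2.958×10^-7 K/W
R_perlite board = ln(561/531)/(2π×0.0511×15.4) = 0.01112 K/W
R_mineral wool = ln(601/561)/(2π×0.044×15.4) = 0.01618 K/W
R_outer film = 1/(h_o·2πr_oL) = 1/(25.3×2π×0.601×15.4) = 6.797×10^-4 K/W
R_total = 0.02797 K/W
Q = ΔT/R_total = 214/0.02797

Q ≈ 7650 W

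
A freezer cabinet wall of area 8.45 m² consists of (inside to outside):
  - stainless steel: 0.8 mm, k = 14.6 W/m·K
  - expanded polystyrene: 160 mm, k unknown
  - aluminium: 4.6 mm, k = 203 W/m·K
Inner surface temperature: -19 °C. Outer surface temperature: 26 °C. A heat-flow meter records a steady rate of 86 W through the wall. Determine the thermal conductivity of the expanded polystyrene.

Treating each layer as a thermal resistance in series:
R_stainless steel = L/(kA) = 0.0008/(14.6×8.45) = 6.485×10^-6 K/W
R_aluminium = L/(kA) = 0.0046/(203×8.45) = 2.682×10^-6 K/W
Sum of known resistances R_other = 9.166×10^-6 K/W
Total R = ΔT/Q = 45/86 = 0.5233 K/W
R_expanded polystyrene = R_total − R_other = 0.5232 K/W
k = L/(R·A) = 0.16/(0.5232×8.45)

k ≈ 0.0362 W/(m·K)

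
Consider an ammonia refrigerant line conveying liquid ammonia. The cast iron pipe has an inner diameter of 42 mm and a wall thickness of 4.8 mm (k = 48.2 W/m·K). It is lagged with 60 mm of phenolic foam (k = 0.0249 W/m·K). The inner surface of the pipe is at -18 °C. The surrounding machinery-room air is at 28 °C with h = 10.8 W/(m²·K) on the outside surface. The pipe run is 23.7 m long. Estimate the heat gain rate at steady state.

Radial resistances (cylindrical: R_cond = ln(r_o/r_i)/(2πkL), R_conv = 1/(h·2πrL)):
R_cast iron pipe wall = ln(25.8/21)/(2π×48.2×23.7) = 2.868×10^-5 K/W
R_phenolic foam = ln(85.8/25.8)/(2π×0.0249×23.7) = 0.3241 K/W
R_outer film = 1/(h_o·2πr_oL) = 1/(10.8×2π×0.0858×23.7) = 0.007247 K/W
R_total = 0.3314 K/W
Q = ΔT/R_total = 46/0.3314

Q ≈ 139 W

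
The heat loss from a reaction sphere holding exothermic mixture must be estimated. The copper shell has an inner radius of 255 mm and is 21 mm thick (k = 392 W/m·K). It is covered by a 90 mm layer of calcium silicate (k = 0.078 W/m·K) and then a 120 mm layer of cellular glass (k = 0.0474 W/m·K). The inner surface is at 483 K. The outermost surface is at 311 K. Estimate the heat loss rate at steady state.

Q ≈ 84.2 W

Spherical conduction: R = (1/r_in − 1/r_out)/(4πk) per layer; series-sum.
R_copper shell = (1/0.255 − 1/0.276)/(4π×392) = 6.057×10^-5 K/W
R_calcium silicate = (1/0.276 − 1/0.366)/(4π×0.078) = 0.909 K/W
R_cellular glass = (1/0.366 − 1/0.486)/(4π×0.0474) = 1.133 K/W
R_total = 2.042 K/W
Q = ΔT/R_total = 172/2.042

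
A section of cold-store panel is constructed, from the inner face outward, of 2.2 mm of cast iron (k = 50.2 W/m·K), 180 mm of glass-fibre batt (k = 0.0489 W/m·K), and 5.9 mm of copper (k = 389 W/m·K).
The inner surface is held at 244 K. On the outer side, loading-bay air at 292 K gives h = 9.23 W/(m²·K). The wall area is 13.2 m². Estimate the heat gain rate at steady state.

Thermal resistances in series:
R_cast iron = L/(kA) = 0.0022/(50.2×13.2) = 3.32×10^-6 K/W
R_glass-fibre batt = L/(kA) = 0.18/(0.0489×13.2) = 0.2789 K/W
R_copper = L/(kA) = 0.0059/(389×13.2) = 1.149×10^-6 K/W
R_outer film = 1/(h_o·A) = 1/(9.23×13.2) = 0.008208 K/W
R_total = 0.2871 K/W
Q = ΔT / R_total = 48 / 0.2871

Q ≈ 167 W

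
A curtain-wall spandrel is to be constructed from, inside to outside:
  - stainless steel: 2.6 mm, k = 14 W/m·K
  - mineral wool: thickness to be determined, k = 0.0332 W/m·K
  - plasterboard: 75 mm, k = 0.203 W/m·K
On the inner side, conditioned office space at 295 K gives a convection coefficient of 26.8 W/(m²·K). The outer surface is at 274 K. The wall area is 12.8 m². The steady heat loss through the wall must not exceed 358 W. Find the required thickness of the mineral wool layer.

L ≈ 11.4 mm

Thermal resistances in series:
R_inner film = 1/(h_i·A) = 1/(26.8×12.8) = 0.002915 K/W
R_stainless steel = L/(kA) = 0.0026/(14×12.8) = 1.451×10^-5 K/W
R_plasterboard = L/(kA) = 0.075/(0.203×12.8) = 0.02886 K/W
Sum of the known resistances R_other = 0.03179 K/W
Required total resistance R_tot = ΔT/Q_allow = 21/358 = 0.05866 K/W
R_mineral wool = R_tot − R_other = 0.02687 K/W
L = R·k·A = 0.02687×0.0332×12.8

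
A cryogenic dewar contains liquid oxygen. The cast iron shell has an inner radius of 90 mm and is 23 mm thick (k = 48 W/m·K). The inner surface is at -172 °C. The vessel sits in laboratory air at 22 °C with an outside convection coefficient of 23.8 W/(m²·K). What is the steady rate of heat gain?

Spherical conduction: R = (1/r_in − 1/r_out)/(4πk) per layer; series-sum.
R_cast iron shell = (1/0.09 − 1/0.113)/(4π×48) = 0.003749 K/W
R_outer film = 1/(h·4πr_o²) = 1/(23.8×4π×0.113²) = 0.2619 K/W
R_total = 0.2656 K/W
Q = ΔT/R_total = 194/0.2656

Q ≈ 730 W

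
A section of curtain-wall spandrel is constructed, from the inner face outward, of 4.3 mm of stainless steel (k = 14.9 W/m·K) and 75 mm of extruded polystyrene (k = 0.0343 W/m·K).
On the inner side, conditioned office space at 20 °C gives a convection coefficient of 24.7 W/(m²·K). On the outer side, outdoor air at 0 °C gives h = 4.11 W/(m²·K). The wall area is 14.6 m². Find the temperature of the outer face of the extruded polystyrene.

T ≈ 1.97 °C

Thermal resistances in series:
R_inner film = 1/(h_i·A) = 1/(24.7×14.6) = 0.002773 K/W
R_stainless steel = L/(kA) = 0.0043/(14.9×14.6) = 1.977×10^-5 K/W
R_extruded polystyrene = L/(kA) = 0.075/(0.0343×14.6) = 0.1498 K/W
R_outer film = 1/(h_o·A) = 1/(4.11×14.6) = 0.01667 K/W
R_total = 0.1692 K/W;  Q = ΔT/R_total = 20/0.1692 = 118.2 W
T_interface = T_inner − Q·ΣR(inner→interface) = 20 − 118×0.1526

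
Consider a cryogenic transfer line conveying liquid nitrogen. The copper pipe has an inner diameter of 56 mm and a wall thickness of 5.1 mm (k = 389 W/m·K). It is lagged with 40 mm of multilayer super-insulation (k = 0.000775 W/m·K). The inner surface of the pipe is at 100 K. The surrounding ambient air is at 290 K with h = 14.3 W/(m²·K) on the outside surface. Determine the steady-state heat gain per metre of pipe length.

q′ ≈ 1.17 W/m

Radial resistances (cylindrical: R_cond = ln(r_o/r_i)/(2πkL), R_conv = 1/(h·2πrL)):
R_copper pipe wall = ln(33.1/28)/(2π×389×1) = 6.846×10^-5 K/W
R_multilayer super-insulation = ln(73.1/33.1)/(2π×0.000775×1) = 162.7 K/W
R_outer film = 1/(h_o·2πr_oL) = 1/(14.3×2π×0.0731×1) = 0.1523 K/W
R_total = 162.9 K/W
Q = ΔT/R_total = 190/162.9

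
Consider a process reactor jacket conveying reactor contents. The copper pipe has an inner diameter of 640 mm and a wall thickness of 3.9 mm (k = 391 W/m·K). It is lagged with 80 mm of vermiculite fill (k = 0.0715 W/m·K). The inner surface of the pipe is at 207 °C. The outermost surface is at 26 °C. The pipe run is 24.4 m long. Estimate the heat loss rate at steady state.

Per-layer cylindrical resistances, series-summed:
R_copper pipe wall = ln(323.9/320)/(2π×391×24.4) = 2.021×10^-7 K/W
R_vermiculite fill = ln(403.9/323.9)/(2π×0.0715×24.4) = 0.02014 K/W
R_total = 0.02014 K/W
Q = ΔT/R_total = 181/0.02014

Q ≈ 8990 W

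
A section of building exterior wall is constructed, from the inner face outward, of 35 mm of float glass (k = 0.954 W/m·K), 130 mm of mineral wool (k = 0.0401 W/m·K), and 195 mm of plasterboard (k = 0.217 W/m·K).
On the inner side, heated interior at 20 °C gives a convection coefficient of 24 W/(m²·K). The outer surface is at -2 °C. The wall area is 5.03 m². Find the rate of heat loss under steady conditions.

Thermal resistances in series:
R_inner film = 1/(h_i·A) = 1/(24×5.03) = 0.008284 K/W
R_float glass = L/(kA) = 0.035/(0.954×5.03) = 0.007294 K/W
R_mineral wool = L/(kA) = 0.13/(0.0401×5.03) = 0.6445 K/W
R_plasterboard = L/(kA) = 0.195/(0.217×5.03) = 0.1787 K/W
R_total = 0.8387 K/W
Q = ΔT / R_total = 22 / 0.8387

Q ≈ 26.2 W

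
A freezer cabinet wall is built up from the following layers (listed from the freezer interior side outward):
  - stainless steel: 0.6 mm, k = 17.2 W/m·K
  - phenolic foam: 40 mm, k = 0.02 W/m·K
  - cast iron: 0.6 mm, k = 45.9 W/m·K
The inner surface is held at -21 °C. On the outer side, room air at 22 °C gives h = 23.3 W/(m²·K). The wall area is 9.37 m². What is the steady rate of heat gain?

Using the resistance-network approach (series):
R_stainless steel = L/(kA) = 0.0006/(17.2×9.37) = 3.723×10^-6 K/W
R_phenolic foam = L/(kA) = 0.04/(0.02×9.37) = 0.2134 K/W
R_cast iron = L/(kA) = 0.0006/(45.9×9.37) = 1.395×10^-6 K/W
R_outer film = 1/(h_o·A) = 1/(23.3×9.37) = 0.00458 K/W
R_total = 0.218 K/W
Q = ΔT / R_total = 43 / 0.218

Q ≈ 197 W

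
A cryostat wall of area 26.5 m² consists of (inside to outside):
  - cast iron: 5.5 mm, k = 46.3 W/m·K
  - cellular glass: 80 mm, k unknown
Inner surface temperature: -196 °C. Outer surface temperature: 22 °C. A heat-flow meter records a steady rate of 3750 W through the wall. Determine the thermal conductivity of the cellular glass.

Using the resistance-network approach (series):
R_cast iron = L/(kA) = 0.0055/(46.3×26.5) = 4.483×10^-6 K/W
Sum of known resistances R_other = 4.483×10^-6 K/W
Total R = ΔT/Q = 218/3750 = 0.05813 K/W
R_cellular glass = R_total − R_other = 0.05813 K/W
k = L/(R·A) = 0.08/(0.05813×26.5)

k ≈ 0.0519 W/(m·K)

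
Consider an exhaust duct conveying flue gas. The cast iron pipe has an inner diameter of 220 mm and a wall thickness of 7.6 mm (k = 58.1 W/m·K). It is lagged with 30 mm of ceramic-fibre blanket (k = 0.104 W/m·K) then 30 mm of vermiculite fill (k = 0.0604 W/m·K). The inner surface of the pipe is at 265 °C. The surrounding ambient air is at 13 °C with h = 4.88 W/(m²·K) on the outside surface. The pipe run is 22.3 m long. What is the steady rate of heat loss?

Q ≈ 5510 W

For a radial system each layer contributes R = ln(r_out/r_in)/(2πkL); films add R = 1/(hA).
R_cast iron pipe wall = ln(117.6/110)/(2π×58.1×22.3) = 8.207×10^-6 K/W
R_ceramic-fibre blanket = ln(147.6/117.6)/(2π×0.104×22.3) = 0.01559 K/W
R_vermiculite fill = ln(177.6/147.6)/(2π×0.0604×22.3) = 0.02186 K/W
R_outer film = 1/(h_o·2πr_oL) = 1/(4.88×2π×0.1776×22.3) = 0.008235 K/W
R_total = 0.0457 K/W
Q = ΔT/R_total = 252/0.0457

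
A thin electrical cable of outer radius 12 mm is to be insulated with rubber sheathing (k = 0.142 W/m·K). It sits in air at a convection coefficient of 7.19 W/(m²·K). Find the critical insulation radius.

r_cr ≈ 19.7 mm

For a cylinder r_cr = k/h = 0.142/7.19
r_cr = 19.7 mm; since the bare radius (12 mm) is below r_cr, adding a thin layer of insulation will *increase* heat loss.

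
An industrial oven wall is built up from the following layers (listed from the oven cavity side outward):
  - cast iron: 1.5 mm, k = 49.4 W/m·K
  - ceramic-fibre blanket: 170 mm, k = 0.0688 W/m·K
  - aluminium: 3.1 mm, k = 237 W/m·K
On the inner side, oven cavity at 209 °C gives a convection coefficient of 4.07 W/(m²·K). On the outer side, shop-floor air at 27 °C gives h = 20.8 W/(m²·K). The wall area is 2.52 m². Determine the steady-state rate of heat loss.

Q ≈ 166 W

Model the wall as resistances in series:
R_inner film = 1/(h_i·A) = 1/(4.07×2.52) = 0.0975 K/W
R_cast iron = L/(kA) = 0.0015/(49.4×2.52) = 1.205×10^-5 K/W
R_ceramic-fibre blanket = L/(kA) = 0.17/(0.0688×2.52) = 0.9805 K/W
R_aluminium = L/(kA) = 0.0031/(237×2.52) = 5.191×10^-6 K/W
R_outer film = 1/(h_o·A) = 1/(20.8×2.52) = 0.01908 K/W
R_total = 1.097 K/W
Q = ΔT / R_total = 182 / 1.097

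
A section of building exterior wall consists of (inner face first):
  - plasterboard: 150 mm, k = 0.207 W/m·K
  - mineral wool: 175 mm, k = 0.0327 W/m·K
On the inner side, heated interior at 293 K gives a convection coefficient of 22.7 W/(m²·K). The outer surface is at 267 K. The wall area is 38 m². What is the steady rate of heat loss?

Q ≈ 161 W

Using the resistance-network approach (series):
R_inner film = 1/(h_i·A) = 1/(22.7×38) = 0.001159 K/W
R_plasterboard = L/(kA) = 0.15/(0.207×38) = 0.01907 K/W
R_mineral wool = L/(kA) = 0.175/(0.0327×38) = 0.1408 K/W
R_total = 0.1611 K/W
Q = ΔT / R_total = 26 / 0.1611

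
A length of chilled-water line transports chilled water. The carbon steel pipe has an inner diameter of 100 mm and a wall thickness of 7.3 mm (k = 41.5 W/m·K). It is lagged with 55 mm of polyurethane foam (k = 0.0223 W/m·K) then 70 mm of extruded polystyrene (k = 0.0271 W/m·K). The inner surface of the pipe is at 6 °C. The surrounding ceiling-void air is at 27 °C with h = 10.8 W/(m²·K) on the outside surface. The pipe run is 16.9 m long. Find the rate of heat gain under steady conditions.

Cylindrical conduction, so R = ln(r₂/r₁)/(2πkL) per layer, in series:
R_carbon steel pipe wall = ln(57.3/50)/(2π×41.5×16.9) = 3.093×10^-5 K/W
R_polyurethane foam = ln(112.3/57.3)/(2π×0.0223×16.9) = 0.2842 K/W
R_extruded polystyrene = ln(182.3/112.3)/(2π×0.0271×16.9) = 0.1684 K/W
R_outer film = 1/(h_o·2πr_oL) = 1/(10.8×2π×0.1823×16.9) = 0.004783 K/W
R_total = 0.4573 K/W
Q = ΔT/R_total = 21/0.4573

Q ≈ 45.9 W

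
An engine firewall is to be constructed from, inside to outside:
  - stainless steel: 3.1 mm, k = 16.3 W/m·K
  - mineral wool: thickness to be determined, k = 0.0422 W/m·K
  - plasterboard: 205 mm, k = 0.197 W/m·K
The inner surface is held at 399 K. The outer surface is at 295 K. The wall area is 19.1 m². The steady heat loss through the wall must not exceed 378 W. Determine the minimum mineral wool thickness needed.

L ≈ 178 mm

Thermal resistances in series:
R_stainless steel = L/(kA) = 0.0031/(16.3×19.1) = 9.957×10^-6 K/W
R_plasterboard = L/(kA) = 0.205/(0.197×19.1) = 0.05448 K/W
Sum of the known resistances R_other = 0.05449 K/W
Required total resistance R_tot = ΔT/Q_allow = 104/378 = 0.2751 K/W
R_mineral wool = R_tot − R_other = 0.2206 K/W
L = R·k·A = 0.2206×0.0422×19.1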